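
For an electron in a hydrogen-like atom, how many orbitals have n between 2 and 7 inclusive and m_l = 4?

Go shell by shell, enumerating (l, m_l) with m_l = 4:
n=5 → 1; n=6 → 2; n=7 → 3.
Total orbitals: 1 + 2 + 3 = 6.

6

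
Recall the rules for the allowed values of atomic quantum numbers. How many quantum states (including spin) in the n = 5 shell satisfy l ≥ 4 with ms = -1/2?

9

With n = 5 the allowed l are 0, 1, …, 4.
Per l-value: l=4 → 9.
Orbitals: 9. With ms fixed to a single value there is one state per orbital, giving 9 states.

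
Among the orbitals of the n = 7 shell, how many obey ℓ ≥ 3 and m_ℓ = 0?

4

Contributions: ℓ=3 → 1; ℓ=4 → 1; ℓ=5 → 1; ℓ=6 → 1.
Total orbitals: 1 + 1 + 1 + 1 = 4.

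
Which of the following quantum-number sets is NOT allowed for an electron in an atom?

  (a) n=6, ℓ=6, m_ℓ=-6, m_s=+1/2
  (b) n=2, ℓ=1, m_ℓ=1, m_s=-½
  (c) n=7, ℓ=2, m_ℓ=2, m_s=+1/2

(a) has ℓ = 6 ≥ n = 6, violating 0 ≤ ℓ ≤ n−1.
The remaining sets (b), (c) satisfy all four rules.

(a)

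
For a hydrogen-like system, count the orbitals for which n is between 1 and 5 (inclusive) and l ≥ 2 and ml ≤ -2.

10

Work shell by shell — for each n, count the (l, ml) pairs that satisfy l ≥ 2 and ml ≤ -2:
n=3 → 1; n=4 → 3; n=5 → 6.
Total orbitals: 1 + 3 + 6 = 10.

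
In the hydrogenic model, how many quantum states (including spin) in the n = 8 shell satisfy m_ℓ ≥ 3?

For n = 8, ℓ ranges over 0 … 7.
Per ℓ-value: ℓ=3 → 1; ℓ=4 → 2; ℓ=5 → 3; ℓ=6 → 4; ℓ=7 → 5.
Orbitals: 1 + 2 + 3 + 4 + 5 = 15. Each orbital carries two spin states, so 15 × 2 = 30 states.

30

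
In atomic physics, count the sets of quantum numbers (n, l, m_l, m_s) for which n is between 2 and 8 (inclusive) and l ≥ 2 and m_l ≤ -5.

Go shell by shell, enumerating (l, m_l) with l ≥ 2 and m_l ≤ -5:
n=6 → 1; n=7 → 3; n=8 → 6.
Orbitals: 1 + 3 + 6 = 10. Including both spin states (m_s = ±1/2) gives 2 × 10 = 20 states.

20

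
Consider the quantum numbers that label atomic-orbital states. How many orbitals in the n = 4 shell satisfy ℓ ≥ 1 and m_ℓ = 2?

2

The n = 4 shell has ℓ = 0 through 3; check each.
The (ℓ, m_ℓ) pairs meeting ℓ ≥ 1 and m_ℓ = 2 give: ℓ=2 → 1; ℓ=3 → 1.
Total orbitals: 1 + 1 = 2.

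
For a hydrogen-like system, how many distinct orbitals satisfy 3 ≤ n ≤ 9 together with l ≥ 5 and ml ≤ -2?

Go shell by shell, enumerating (l, ml) with l ≥ 5 and ml ≤ -2:
n=6 → 4; n=7 → 9; n=8 → 15; n=9 → 22.
Total orbitals: 4 + 9 + 15 + 22 = 50.

50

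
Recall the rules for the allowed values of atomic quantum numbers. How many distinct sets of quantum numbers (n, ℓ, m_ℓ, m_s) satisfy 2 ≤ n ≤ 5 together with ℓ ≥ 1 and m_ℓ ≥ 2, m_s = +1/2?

10

For each n in the range, tally the orbitals obeying ℓ ≥ 1 and m_ℓ ≥ 2:
n=3 → 1; n=4 → 3; n=5 → 6.
Orbitals: 1 + 3 + 6 = 10. With m_s fixed to +1/2 there is one state per orbital, so 10 states.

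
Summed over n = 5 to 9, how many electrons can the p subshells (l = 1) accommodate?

A p subshell (l = 1) exists for every n ≥ 2, so shells n = 5, 6, 7, 8, 9 each contribute one — 5 subshells.
Since each p subshell holds 2(2·1+1) = 6 electrons, the total is 5 × 6 = 30.

30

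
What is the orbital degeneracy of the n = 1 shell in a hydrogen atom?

The n = 1 shell contains n² = 1² = 1 orbital.

1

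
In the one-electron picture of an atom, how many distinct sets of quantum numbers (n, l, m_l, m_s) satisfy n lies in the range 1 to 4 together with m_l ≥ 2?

8

Treat each shell separately and count matching orbitals:
n=3 → 1; n=4 → 3.
Orbitals: 1 + 3 = 4. Including both spin states (m_s = ±1/2) gives 2 × 4 = 8 states.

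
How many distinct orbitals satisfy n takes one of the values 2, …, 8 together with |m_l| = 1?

Go shell by shell, enumerating (l, m_l) with |m_l| = 1:
n=2 → 2; n=3 → 4; n=4 → 6; n=5 → 8; n=6 → 10; n=7 → 12; n=8 → 14.
Total orbitals: 2 + 4 + 6 + 8 + 10 + 12 + 14 = 56.

56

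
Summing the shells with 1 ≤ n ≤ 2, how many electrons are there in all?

Shell n has n² orbitals: 1²=1 + 2²=4 = 5 orbitals.
Two spin states per orbital: 2 × 5 = 10 electrons.

10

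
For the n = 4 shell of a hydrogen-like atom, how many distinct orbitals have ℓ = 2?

5

For n = 4, ℓ ranges over 0 … 3.
Per ℓ-value: ℓ=2 → 5.
Total orbitals: 5.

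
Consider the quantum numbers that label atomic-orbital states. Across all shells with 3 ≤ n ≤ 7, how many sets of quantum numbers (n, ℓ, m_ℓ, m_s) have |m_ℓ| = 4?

For each n in the range, tally the orbitals obeying |m_ℓ| = 4:
n=5 → 2; n=6 → 4; n=7 → 6.
Orbitals: 2 + 4 + 6 = 12. Including both spin states (m_s = ±1/2) gives 2 × 12 = 24 states.

24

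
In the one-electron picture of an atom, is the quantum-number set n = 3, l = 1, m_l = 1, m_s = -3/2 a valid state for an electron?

The spin quantum number for an electron can only be m_s = +1/2 or −1/2; m_s = -3/2 is not one of those.

No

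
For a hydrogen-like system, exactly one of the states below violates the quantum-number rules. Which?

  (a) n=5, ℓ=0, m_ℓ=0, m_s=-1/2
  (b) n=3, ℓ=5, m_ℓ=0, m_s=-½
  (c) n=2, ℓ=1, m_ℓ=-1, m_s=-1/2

(b)

(b) has ℓ = 5 ≥ n = 3, violating 0 ≤ ℓ ≤ n−1.
The remaining sets (a), (c) satisfy all four rules.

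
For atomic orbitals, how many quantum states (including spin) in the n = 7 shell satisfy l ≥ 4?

With n = 7 the allowed l are 0, 1, …, 6.
Orbitals with l ≥ 4, by l: l=4 → 9; l=5 → 11; l=6 → 13.
Orbitals: 9 + 11 + 13 = 33. Each orbital carries two spin states, so 33 × 2 = 66 states.

66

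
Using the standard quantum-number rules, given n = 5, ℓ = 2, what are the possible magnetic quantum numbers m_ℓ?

-2, -1, 0, 1, 2

m_ℓ takes every integer from −ℓ to +ℓ. With ℓ = 2 that gives the 5 values -2, -1, 0, 1, 2.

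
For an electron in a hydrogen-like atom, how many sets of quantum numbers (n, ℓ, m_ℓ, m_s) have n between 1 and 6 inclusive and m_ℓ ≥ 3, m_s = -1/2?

10

Work shell by shell — for each n, count the (ℓ, m_ℓ) pairs that satisfy m_ℓ ≥ 3:
n=4 → 1; n=5 → 3; n=6 → 6.
Orbitals: 1 + 3 + 6 = 10. With m_s fixed to -1/2 there is one state per orbital, so 10 states.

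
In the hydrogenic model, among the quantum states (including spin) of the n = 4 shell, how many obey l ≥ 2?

Go through l = 0, …, 3 (the values permitted for n = 4).
Orbitals with l ≥ 2, by l: l=2 → 5; l=3 → 7.
Orbitals: 5 + 7 = 12. Each orbital carries two spin states, so 12 × 2 = 24 states.

24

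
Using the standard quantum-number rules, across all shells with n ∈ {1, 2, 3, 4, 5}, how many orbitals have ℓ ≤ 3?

For each n in the range, tally the orbitals obeying ℓ ≤ 3:
n=1 → 1; n=2 → 4; n=3 → 9; n=4 → 16; n=5 → 16.
Total orbitals: 1 + 4 + 9 + 16 + 16 = 46.

46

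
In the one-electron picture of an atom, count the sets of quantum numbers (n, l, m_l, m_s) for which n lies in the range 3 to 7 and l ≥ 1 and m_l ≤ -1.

110

Count contributing orbitals for each principal shell:
n=3 → 3; n=4 → 6; n=5 → 10; n=6 → 15; n=7 → 21.
Orbitals: 3 + 6 + 10 + 15 + 21 = 55. Including both spin states (m_s = ±1/2) gives 2 × 55 = 110 states.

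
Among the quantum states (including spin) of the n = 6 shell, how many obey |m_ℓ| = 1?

The n = 6 shell has ℓ = 0 through 5; check each.
Per ℓ-value: ℓ=1 → 2; ℓ=2 → 2; ℓ=3 → 2; ℓ=4 → 2; ℓ=5 → 2.
Orbitals: 2 + 2 + 2 + 2 + 2 = 10. Each orbital carries two spin states, so 10 × 2 = 20 states.

20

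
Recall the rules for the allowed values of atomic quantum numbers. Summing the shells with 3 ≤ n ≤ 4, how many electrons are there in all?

Shell n has n² orbitals: 3²=9 + 4²=16 = 25 orbitals.
Two spin states per orbital: 2 × 25 = 50 electrons.

50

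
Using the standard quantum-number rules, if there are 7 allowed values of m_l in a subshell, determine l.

m_l ranges over 2l+1 integers, so 2l+1 = 7 ⇒ l = 3.

l = 3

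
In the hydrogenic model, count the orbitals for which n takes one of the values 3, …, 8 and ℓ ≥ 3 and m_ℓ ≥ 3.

35

Work shell by shell — for each n, count the (ℓ, m_ℓ) pairs that satisfy ℓ ≥ 3 and m_ℓ ≥ 3:
n=4 → 1; n=5 → 3; n=6 → 6; n=7 → 10; n=8 → 15.
Total orbitals: 1 + 3 + 6 + 10 + 15 = 35.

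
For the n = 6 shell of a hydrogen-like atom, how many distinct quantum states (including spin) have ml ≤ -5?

2

The n = 6 shell has l = 0 through 5; check each.
The (l, ml) pairs meeting ml ≤ -5 give: l=5 → 1.
Orbitals: 1. Each orbital carries two spin states, so 1 × 2 = 2 states.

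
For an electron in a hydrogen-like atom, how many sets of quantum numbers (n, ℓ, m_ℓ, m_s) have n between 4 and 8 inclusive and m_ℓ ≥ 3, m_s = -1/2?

35

For each n in the range, tally the orbitals obeying m_ℓ ≥ 3:
n=4 → 1; n=5 → 3; n=6 → 6; n=7 → 10; n=8 → 15.
Orbitals: 1 + 3 + 6 + 10 + 15 = 35. With m_s fixed to -1/2 there is one state per orbital, so 35 states.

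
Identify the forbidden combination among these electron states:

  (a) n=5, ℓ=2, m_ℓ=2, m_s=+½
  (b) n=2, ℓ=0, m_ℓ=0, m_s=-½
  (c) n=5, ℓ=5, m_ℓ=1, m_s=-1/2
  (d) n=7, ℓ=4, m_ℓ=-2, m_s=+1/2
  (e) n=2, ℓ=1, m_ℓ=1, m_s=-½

(c)

(c) has ℓ = 5 ≥ n = 5, violating 0 ≤ ℓ ≤ n−1.
The remaining sets (a), (b), (d), (e) satisfy all four rules.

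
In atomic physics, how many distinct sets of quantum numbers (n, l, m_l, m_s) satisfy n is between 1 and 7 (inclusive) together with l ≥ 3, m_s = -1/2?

90

Per-shell orbital counts meeting the constraint:
n=4 → 7; n=5 → 16; n=6 → 27; n=7 → 40.
Orbitals: 7 + 16 + 27 + 40 = 90. With m_s fixed to -1/2 there is one state per orbital, so 90 states.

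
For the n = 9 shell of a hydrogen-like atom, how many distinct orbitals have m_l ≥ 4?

The n = 9 shell has l = 0 through 8; check each.
Per l-value: l=4 → 1; l=5 → 2; l=6 → 3; l=7 → 4; l=8 → 5.
Total orbitals: 1 + 2 + 3 + 4 + 5 = 15.

15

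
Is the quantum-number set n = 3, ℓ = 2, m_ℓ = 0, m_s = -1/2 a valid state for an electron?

Valid

n = 3 is a positive integer. ℓ = 2 satisfies 0 ≤ ℓ ≤ n−1 = 2. m_ℓ = 0 lies in the range −ℓ … +ℓ (here −2 … 2). m_s = -1/2 is one of ±1/2.
All four constraints are satisfied.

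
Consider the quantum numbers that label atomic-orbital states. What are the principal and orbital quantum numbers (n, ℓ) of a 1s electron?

The leading integer gives n = 1; the letter 's' means ℓ = 0.

n = 1, ℓ = 0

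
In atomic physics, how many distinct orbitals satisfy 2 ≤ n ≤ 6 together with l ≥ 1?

85

Count contributing orbitals for each principal shell:
n=2 → 3; n=3 → 8; n=4 → 15; n=5 → 24; n=6 → 35.
Total orbitals: 3 + 8 + 15 + 24 + 35 = 85.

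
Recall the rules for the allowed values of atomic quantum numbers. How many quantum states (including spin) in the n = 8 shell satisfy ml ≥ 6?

6

Per l-value: l=6 → 1; l=7 → 2.
Orbitals: 1 + 2 = 3. Each orbital carries two spin states, so 3 × 2 = 6 states.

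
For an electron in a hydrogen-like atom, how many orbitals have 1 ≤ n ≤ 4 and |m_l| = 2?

6

Per-shell orbital counts meeting the constraint:
n=3 → 2; n=4 → 4.
Total orbitals: 2 + 4 = 6.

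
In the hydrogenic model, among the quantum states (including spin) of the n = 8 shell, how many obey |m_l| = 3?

Per l-value: l=3 → 2; l=4 → 2; l=5 → 2; l=6 → 2; l=7 → 2.
Orbitals: 2 + 2 + 2 + 2 + 2 = 10. Each orbital carries two spin states, so 10 × 2 = 20 states.

20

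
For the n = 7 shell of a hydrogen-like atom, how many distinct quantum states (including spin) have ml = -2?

10

Go through l = 0, …, 6 (the values permitted for n = 7).
Per l-value: l=2 → 1; l=3 → 1; l=4 → 1; l=5 → 1; l=6 → 1.
Orbitals: 1 + 1 + 1 + 1 + 1 = 5. Each orbital carries two spin states, so 5 × 2 = 10 states.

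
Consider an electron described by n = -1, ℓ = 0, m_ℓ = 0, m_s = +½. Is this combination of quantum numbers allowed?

The principal quantum number must be a positive integer (n ≥ 1), but here n = -1.

Not allowed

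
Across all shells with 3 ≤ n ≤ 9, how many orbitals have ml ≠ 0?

For each n in the range, tally the orbitals obeying ml ≠ 0:
n=3 → 6; n=4 → 12; n=5 → 20; n=6 → 30; n=7 → 42; n=8 → 56; n=9 → 72.
Total orbitals: 6 + 12 + 20 + 30 + 42 + 56 + 72 = 238.

238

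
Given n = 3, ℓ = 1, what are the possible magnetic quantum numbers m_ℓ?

m_ℓ takes every integer from −ℓ to +ℓ. With ℓ = 1 that gives the 3 values -1, 0, 1.

-1, 0, 1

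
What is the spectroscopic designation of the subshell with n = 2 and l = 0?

2s

l = 0 corresponds to the letter 's', so the subshell is 2s.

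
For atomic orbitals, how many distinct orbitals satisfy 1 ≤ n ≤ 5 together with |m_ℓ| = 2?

12

Go shell by shell, enumerating (ℓ, m_ℓ) with |m_ℓ| = 2:
n=3 → 2; n=4 → 4; n=5 → 6.
Total orbitals: 2 + 4 + 6 = 12.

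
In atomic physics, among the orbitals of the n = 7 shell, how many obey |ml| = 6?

2

Contributions: l=6 → 2.
Total orbitals: 2.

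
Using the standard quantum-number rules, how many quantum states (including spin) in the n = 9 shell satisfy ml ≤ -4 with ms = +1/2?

15

The (l, ml) pairs meeting ml ≤ -4 give: l=4 → 1; l=5 → 2; l=6 → 3; l=7 → 4; l=8 → 5.
Orbitals: 1 + 2 + 3 + 4 + 5 = 15. With ms fixed to a single value there is one state per orbital, giving 15 states.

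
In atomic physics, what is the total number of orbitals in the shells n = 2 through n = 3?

13

Shell n has n² orbitals: 2²=4 + 3²=9 = 13 orbitals.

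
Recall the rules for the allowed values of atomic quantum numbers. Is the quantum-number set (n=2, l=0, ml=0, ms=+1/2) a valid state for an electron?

n = 2 is a positive integer. l = 0 satisfies 0 ≤ l ≤ n−1 = 1. ml = 0 lies in the range −l … +l (here 0). ms = +1/2 is one of ±1/2.
All four constraints are satisfied.

Valid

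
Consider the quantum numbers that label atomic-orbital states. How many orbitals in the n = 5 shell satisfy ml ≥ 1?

For n = 5, l ranges over 0 … 4.
Contributions: l=1 → 1; l=2 → 2; l=3 → 3; l=4 → 4.
Total orbitals: 1 + 2 + 3 + 4 = 10.

10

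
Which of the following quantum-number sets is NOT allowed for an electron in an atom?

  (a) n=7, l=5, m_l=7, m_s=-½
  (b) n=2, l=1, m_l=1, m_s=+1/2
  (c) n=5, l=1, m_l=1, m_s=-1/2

(a) has |m_l| = 7 > l = 5, violating −l ≤ m_l ≤ l.
The remaining sets (b), (c) satisfy all four rules.

(a)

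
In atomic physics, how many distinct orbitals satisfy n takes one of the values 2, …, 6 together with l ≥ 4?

For each n in the range, tally the orbitals obeying l ≥ 4:
n=5 → 9; n=6 → 20.
Total orbitals: 9 + 20 = 29.

29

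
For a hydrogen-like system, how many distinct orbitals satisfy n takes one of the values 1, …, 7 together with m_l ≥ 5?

Go shell by shell, enumerating (l, m_l) with m_l ≥ 5:
n=6 → 1; n=7 → 3.
Total orbitals: 1 + 3 = 4.

4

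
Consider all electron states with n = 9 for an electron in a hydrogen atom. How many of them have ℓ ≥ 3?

144

For n = 9, ℓ ranges over 0 … 8.
Contributions: ℓ=3 → 7; ℓ=4 → 9; ℓ=5 → 11; ℓ=6 → 13; ℓ=7 → 15; ℓ=8 → 17.
Orbitals: 7 + 9 + 11 + 13 + 15 + 17 = 72. Each orbital carries two spin states, so 72 × 2 = 144 states.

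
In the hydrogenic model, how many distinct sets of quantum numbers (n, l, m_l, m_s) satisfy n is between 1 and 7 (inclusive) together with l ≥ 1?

266

Go shell by shell, enumerating (l, m_l) with l ≥ 1:
n=2 → 3; n=3 → 8; n=4 → 15; n=5 → 24; n=6 → 35; n=7 → 48.
Orbitals: 3 + 8 + 15 + 24 + 35 + 48 = 133. Including both spin states (m_s = ±1/2) gives 2 × 133 = 266 states.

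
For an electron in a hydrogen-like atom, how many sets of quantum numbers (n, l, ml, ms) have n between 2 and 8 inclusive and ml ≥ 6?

8

Per-shell orbital counts meeting the constraint:
n=7 → 1; n=8 → 3.
Orbitals: 1 + 3 = 4. Including both spin states (ms = ±1/2) gives 2 × 4 = 8 states.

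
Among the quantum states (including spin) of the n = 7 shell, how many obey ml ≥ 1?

42

Go through l = 0, …, 6 (the values permitted for n = 7).
Contributions: l=1 → 1; l=2 → 2; l=3 → 3; l=4 → 4; l=5 → 5; l=6 → 6.
Orbitals: 1 + 2 + 3 + 4 + 5 + 6 = 21. Each orbital carries two spin states, so 21 × 2 = 42 states.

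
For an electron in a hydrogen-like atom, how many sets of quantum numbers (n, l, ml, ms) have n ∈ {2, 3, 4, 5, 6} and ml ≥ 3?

20

Per-shell orbital counts meeting the constraint:
n=4 → 1; n=5 → 3; n=6 → 6.
Orbitals: 1 + 3 + 6 = 10. Including both spin states (ms = ±1/2) gives 2 × 10 = 20 states.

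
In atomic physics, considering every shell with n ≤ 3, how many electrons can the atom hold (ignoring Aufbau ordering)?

Total orbitals = 1² + 2² + 3² = 14. Doubling for spin gives 28 electrons.

28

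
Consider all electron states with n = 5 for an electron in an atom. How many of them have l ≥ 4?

With n = 5 the allowed l are 0, 1, …, 4.
The (l, m_l) pairs meeting l ≥ 4 give: l=4 → 9.
Orbitals: 9. Each orbital carries two spin states, so 9 × 2 = 18 states.

18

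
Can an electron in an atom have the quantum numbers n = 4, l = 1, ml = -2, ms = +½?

Not allowed

The magnetic quantum number must satisfy −l ≤ ml ≤ l. With l = 1, ml can only be -1, 0, 1, so ml = -2 is forbidden.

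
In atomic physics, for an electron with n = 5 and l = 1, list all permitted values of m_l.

-1, 0, 1

m_l takes every integer from −l to +l. With l = 1 that gives the 3 values -1, 0, 1.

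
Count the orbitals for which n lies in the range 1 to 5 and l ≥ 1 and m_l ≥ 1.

20

Per-shell orbital counts meeting the constraint:
n=2 → 1; n=3 → 3; n=4 → 6; n=5 → 10.
Total orbitals: 1 + 3 + 6 + 10 = 20.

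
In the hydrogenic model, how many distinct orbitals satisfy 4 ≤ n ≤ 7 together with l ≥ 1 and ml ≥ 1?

For each n in the range, tally the orbitals obeying l ≥ 1 and ml ≥ 1:
n=4 → 6; n=5 → 10; n=6 → 15; n=7 → 21.
Total orbitals: 6 + 10 + 15 + 21 = 52.

52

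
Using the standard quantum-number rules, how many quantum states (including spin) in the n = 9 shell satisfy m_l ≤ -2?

56

Go through l = 0, …, 8 (the values permitted for n = 9).
Per l-value: l=2 → 1; l=3 → 2; l=4 → 3; l=5 → 4; l=6 → 5; l=7 → 6; l=8 → 7.
Orbitals: 1 + 2 + 3 + 4 + 5 + 6 + 7 = 28. Each orbital carries two spin states, so 28 × 2 = 56 states.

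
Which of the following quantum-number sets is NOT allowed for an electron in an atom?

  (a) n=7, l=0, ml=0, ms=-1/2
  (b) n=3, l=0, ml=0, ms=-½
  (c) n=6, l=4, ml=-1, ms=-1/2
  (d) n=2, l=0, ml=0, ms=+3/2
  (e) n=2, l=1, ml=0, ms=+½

(d)

(d) has ms = +3/2, but an electron's spin must be ±1/2.
The remaining sets (a), (b), (c), (e) satisfy all four rules.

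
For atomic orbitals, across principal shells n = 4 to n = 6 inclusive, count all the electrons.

Shell n has n² orbitals: 4²=16 + 5²=25 + 6²=36 = 77 orbitals.
Two spin states per orbital: 2 × 77 = 154 electrons.

154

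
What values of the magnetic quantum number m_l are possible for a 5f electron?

The 5f subshell has l = 3, and m_l takes every integer from −l to +l. With l = 3 that gives the 7 values -3, -2, -1, 0, 1, 2, 3.

-3, -2, -1, 0, 1, 2, 3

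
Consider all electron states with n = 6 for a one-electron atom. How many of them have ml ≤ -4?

6

The n = 6 shell has l = 0 through 5; check each.
Contributions: l=4 → 1; l=5 → 2.
Orbitals: 1 + 2 = 3. Each orbital carries two spin states, so 3 × 2 = 6 states.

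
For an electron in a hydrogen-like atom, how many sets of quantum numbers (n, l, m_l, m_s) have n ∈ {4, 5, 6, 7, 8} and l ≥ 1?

Per-shell orbital counts meeting the constraint:
n=4 → 15; n=5 → 24; n=6 → 35; n=7 → 48; n=8 → 63.
Orbitals: 15 + 24 + 35 + 48 + 63 = 185. Including both spin states (m_s = ±1/2) gives 2 × 185 = 370 states.

370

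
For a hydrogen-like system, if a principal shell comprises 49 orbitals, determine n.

n² = 49 ⇒ n = 7.

n = 7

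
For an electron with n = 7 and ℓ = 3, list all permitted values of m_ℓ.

m_ℓ takes every integer from −ℓ to +ℓ. With ℓ = 3 that gives the 7 values -3, -2, -1, 0, 1, 2, 3.

-3, -2, -1, 0, 1, 2, 3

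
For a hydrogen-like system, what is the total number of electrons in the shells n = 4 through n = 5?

Shell n has n² orbitals: 4²=16 + 5²=25 = 41 orbitals.
Two spin states per orbital: 2 × 41 = 82 electrons.

82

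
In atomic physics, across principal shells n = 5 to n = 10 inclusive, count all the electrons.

710

Shell n has n² orbitals: 5²=25 + 6²=36 + 7²=49 + 8²=64 + 9²=81 + 10²=100 = 355 orbitals.
Two spin states per orbital: 2 × 355 = 710 electrons.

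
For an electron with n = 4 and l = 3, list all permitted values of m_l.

-3, -2, -1, 0, 1, 2, 3

m_l takes every integer from −l to +l. With l = 3 that gives the 7 values -3, -2, -1, 0, 1, 2, 3.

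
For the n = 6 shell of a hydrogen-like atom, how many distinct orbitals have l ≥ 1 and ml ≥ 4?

Go through l = 0, …, 5 (the values permitted for n = 6).
Orbitals with l ≥ 1 and ml ≥ 4, by l: l=4 → 1; l=5 → 2.
Total orbitals: 1 + 2 = 3.

3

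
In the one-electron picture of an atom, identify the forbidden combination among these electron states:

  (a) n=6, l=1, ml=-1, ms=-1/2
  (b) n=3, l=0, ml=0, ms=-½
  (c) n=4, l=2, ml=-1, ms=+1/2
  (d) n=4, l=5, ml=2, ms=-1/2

(d) has l = 5 ≥ n = 4, violating 0 ≤ l ≤ n−1.
The remaining sets (a), (b), (c) satisfy all four rules.

(d)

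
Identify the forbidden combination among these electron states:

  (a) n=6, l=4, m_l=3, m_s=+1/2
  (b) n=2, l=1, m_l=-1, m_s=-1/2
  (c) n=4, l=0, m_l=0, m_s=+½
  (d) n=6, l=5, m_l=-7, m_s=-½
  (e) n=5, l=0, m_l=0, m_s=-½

(d) has |m_l| = 7 > l = 5, violating −l ≤ m_l ≤ l.
The remaining sets (a), (b), (c), (e) satisfy all four rules.

(d)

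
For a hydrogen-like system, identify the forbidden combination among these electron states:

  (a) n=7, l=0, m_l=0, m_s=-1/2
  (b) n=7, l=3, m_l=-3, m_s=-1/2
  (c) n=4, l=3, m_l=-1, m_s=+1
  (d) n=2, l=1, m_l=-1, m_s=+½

(c) has m_s = +1, but an electron's spin must be ±1/2.
The remaining sets (a), (b), (d) satisfy all four rules.

(c)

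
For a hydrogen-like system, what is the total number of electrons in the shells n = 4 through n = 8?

Shell n has n² orbitals: 4²=16 + 5²=25 + 6²=36 + 7²=49 + 8²=64 = 190 orbitals.
Two spin states per orbital: 2 × 190 = 380 electrons.

380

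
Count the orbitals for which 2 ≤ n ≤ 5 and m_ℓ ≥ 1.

Go shell by shell, enumerating (ℓ, m_ℓ) with m_ℓ ≥ 1:
n=2 → 1; n=3 → 3; n=4 → 6; n=5 → 10.
Total orbitals: 1 + 3 + 6 + 10 = 20.

20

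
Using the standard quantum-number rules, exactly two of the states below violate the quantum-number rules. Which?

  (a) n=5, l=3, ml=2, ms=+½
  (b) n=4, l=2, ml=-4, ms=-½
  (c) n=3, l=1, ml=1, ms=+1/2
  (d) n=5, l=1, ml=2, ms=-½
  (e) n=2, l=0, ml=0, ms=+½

(b) has |ml| = 4 > l = 2, violating −l ≤ ml ≤ l.
(d) has |ml| = 2 > l = 1, violating −l ≤ ml ≤ l.
The remaining sets (a), (c), (e) satisfy all four rules.

(b) and (d)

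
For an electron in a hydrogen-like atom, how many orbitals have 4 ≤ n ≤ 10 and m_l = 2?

Go shell by shell, enumerating (l, m_l) with m_l = 2:
n=4 → 2; n=5 → 3; n=6 → 4; n=7 → 5; n=8 → 6; n=9 → 7; n=10 → 8.
Total orbitals: 2 + 3 + 4 + 5 + 6 + 7 + 8 = 35.

35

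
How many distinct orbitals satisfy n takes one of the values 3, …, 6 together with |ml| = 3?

For each n in the range, tally the orbitals obeying |ml| = 3:
n=4 → 2; n=5 → 4; n=6 → 6.
Total orbitals: 2 + 4 + 6 = 12.

12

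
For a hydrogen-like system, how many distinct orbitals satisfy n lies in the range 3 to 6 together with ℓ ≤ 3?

57

Go shell by shell, enumerating (ℓ, m_ℓ) with ℓ ≤ 3:
n=3 → 9; n=4 → 16; n=5 → 16; n=6 → 16.
Total orbitals: 9 + 16 + 16 + 16 = 57.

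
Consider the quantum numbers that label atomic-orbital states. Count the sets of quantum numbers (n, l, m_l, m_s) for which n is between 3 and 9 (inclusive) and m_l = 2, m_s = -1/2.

Treat each shell separately and count matching orbitals:
n=3 → 1; n=4 → 2; n=5 → 3; n=6 → 4; n=7 → 5; n=8 → 6; n=9 → 7.
Orbitals: 1 + 2 + 3 + 4 + 5 + 6 + 7 = 28. With m_s fixed to -1/2 there is one state per orbital, so 28 states.

28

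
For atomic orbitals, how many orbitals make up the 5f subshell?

A subshell has 2l+1 orbitals; with l = 3, that's 7.

7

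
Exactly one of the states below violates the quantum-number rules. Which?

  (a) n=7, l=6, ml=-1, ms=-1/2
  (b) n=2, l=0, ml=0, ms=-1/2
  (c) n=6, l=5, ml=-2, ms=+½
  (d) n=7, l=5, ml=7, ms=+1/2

(d)

(d) has |ml| = 7 > l = 5, violating −l ≤ ml ≤ l.
The remaining sets (a), (b), (c) satisfy all four rules.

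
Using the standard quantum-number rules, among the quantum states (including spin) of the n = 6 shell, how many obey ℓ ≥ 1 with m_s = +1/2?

Go through ℓ = 0, …, 5 (the values permitted for n = 6).
Orbitals with ℓ ≥ 1, by ℓ: ℓ=1 → 3; ℓ=2 → 5; ℓ=3 → 7; ℓ=4 → 9; ℓ=5 → 11.
Orbitals: 3 + 5 + 7 + 9 + 11 = 35. With m_s fixed to a single value there is one state per orbital, giving 35 states.

35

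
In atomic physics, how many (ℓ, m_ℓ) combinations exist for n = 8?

The n = 8 shell contains n² = 8² = 64 orbitals.

64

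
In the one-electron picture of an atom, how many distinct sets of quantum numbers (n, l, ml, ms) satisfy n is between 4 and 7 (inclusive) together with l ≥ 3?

180

Go shell by shell, enumerating (l, ml) with l ≥ 3:
n=4 → 7; n=5 → 16; n=6 → 27; n=7 → 40.
Orbitals: 7 + 16 + 27 + 40 = 90. Including both spin states (ms = ±1/2) gives 2 × 90 = 180 states.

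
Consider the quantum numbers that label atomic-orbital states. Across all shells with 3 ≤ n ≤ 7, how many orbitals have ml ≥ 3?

Treat each shell separately and count matching orbitals:
n=4 → 1; n=5 → 3; n=6 → 6; n=7 → 10.
Total orbitals: 1 + 3 + 6 + 10 = 20.

20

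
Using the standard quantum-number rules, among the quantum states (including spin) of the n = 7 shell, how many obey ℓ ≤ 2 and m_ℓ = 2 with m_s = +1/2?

Contributions: ℓ=2 → 1.
Orbitals: 1. With m_s fixed to a single value there is one state per orbital, giving 1 state.

1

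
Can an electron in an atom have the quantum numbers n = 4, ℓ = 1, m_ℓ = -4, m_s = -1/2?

Invalid

The magnetic quantum number must satisfy −ℓ ≤ m_ℓ ≤ ℓ. With ℓ = 1, m_ℓ can only be -1, 0, 1, so m_ℓ = -4 is forbidden.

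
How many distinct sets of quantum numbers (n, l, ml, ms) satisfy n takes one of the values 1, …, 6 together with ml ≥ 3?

20

Treat each shell separately and count matching orbitals:
n=4 → 1; n=5 → 3; n=6 → 6.
Orbitals: 1 + 3 + 6 = 10. Including both spin states (ms = ±1/2) gives 2 × 10 = 20 states.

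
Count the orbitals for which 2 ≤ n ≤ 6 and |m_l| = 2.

20

Count contributing orbitals for each principal shell:
n=3 → 2; n=4 → 4; n=5 → 6; n=6 → 8.
Total orbitals: 2 + 4 + 6 + 8 = 20.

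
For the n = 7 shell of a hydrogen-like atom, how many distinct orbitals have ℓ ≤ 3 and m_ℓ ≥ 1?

6

The n = 7 shell has ℓ = 0 through 6; check each.
Orbitals with ℓ ≤ 3 and m_ℓ ≥ 1, by ℓ: ℓ=1 → 1; ℓ=2 → 2; ℓ=3 → 3.
Total orbitals: 1 + 2 + 3 = 6.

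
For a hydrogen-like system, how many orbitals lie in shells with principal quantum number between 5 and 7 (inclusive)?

Shell n has n² orbitals: 5²=25 + 6²=36 + 7²=49 = 110 orbitals.

110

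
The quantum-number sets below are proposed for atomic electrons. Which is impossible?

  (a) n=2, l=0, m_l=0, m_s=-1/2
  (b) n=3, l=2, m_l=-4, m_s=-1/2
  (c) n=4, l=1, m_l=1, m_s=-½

(b)

(b) has |m_l| = 4 > l = 2, violating −l ≤ m_l ≤ l.
The remaining sets (a), (c) satisfy all four rules.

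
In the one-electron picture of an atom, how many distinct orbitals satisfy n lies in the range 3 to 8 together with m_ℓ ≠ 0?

Work shell by shell — for each n, count the (ℓ, m_ℓ) pairs that satisfy m_ℓ ≠ 0:
n=3 → 6; n=4 → 12; n=5 → 20; n=6 → 30; n=7 → 42; n=8 → 56.
Total orbitals: 6 + 12 + 20 + 30 + 42 + 56 = 166.

166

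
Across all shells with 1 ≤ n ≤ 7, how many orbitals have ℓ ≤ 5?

Count contributing orbitals for each principal shell:
n=1 → 1; n=2 → 4; n=3 → 9; n=4 → 16; n=5 → 25; n=6 → 36; n=7 → 36.
Total orbitals: 1 + 4 + 9 + 16 + 25 + 36 + 36 = 127.

127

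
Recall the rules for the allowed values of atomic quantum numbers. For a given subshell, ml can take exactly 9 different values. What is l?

ml ranges over 2l+1 integers, so 2l+1 = 9 ⇒ l = 4.

l = 4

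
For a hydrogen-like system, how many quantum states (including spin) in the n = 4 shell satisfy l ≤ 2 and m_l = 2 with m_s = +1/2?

The n = 4 shell has l = 0 through 3; check each.
Per l-value: l=2 → 1.
Orbitals: 1. With m_s fixed to a single value there is one state per orbital, giving 1 state.

1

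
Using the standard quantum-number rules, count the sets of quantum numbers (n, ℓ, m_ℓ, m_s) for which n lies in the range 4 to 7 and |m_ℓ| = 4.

Work shell by shell — for each n, count the (ℓ, m_ℓ) pairs that satisfy |m_ℓ| = 4:
n=5 → 2; n=6 → 4; n=7 → 6.
Orbitals: 2 + 4 + 6 = 12. Including both spin states (m_s = ±1/2) gives 2 × 12 = 24 states.

24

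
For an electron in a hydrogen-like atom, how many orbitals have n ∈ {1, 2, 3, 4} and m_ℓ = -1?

Treat each shell separately and count matching orbitals:
n=2 → 1; n=3 → 2; n=4 → 3.
Total orbitals: 1 + 2 + 3 = 6.

6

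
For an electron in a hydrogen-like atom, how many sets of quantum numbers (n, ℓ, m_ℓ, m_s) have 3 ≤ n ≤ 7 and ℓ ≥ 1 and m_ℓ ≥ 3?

Work shell by shell — for each n, count the (ℓ, m_ℓ) pairs that satisfy ℓ ≥ 1 and m_ℓ ≥ 3:
n=4 → 1; n=5 → 3; n=6 → 6; n=7 → 10.
Orbitals: 1 + 3 + 6 + 10 = 20. Including both spin states (m_s = ±1/2) gives 2 × 20 = 40 states.

40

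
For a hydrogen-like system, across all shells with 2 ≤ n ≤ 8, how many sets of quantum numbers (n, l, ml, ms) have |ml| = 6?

Treat each shell separately and count matching orbitals:
n=7 → 2; n=8 → 4.
Orbitals: 2 + 4 = 6. Including both spin states (ms = ±1/2) gives 2 × 6 = 12 states.

12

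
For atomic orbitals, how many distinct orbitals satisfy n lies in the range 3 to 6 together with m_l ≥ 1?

Treat each shell separately and count matching orbitals:
n=3 → 3; n=4 → 6; n=5 → 10; n=6 → 15.
Total orbitals: 3 + 6 + 10 + 15 = 34.

34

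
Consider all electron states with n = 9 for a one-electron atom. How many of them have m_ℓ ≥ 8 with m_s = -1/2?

1

With n = 9 the allowed ℓ are 0, 1, …, 8.
Per ℓ-value: ℓ=8 → 1.
Orbitals: 1. With m_s fixed to a single value there is one state per orbital, giving 1 state.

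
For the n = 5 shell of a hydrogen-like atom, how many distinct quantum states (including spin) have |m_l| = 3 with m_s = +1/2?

With n = 5 the allowed l are 0, 1, …, 4.
The (l, m_l) pairs meeting |m_l| = 3 give: l=3 → 2; l=4 → 2.
Orbitals: 2 + 2 = 4. With m_s fixed to a single value there is one state per orbital, giving 4 states.

4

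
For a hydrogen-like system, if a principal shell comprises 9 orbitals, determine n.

n = 3

n² = 9 ⇒ n = 3.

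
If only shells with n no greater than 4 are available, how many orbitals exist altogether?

Total orbitals = 1² + 2² + 3² + 4² = 30.

30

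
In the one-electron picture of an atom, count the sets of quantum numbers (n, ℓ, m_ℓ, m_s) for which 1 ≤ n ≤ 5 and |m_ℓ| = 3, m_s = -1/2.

For each n in the range, tally the orbitals obeying |m_ℓ| = 3:
n=4 → 2; n=5 → 4.
Orbitals: 2 + 4 = 6. With m_s fixed to -1/2 there is one state per orbital, so 6 states.

6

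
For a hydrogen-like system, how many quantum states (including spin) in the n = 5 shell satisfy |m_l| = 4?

4

With n = 5 the allowed l are 0, 1, …, 4.
Per l-value: l=4 → 2.
Orbitals: 2. Each orbital carries two spin states, so 2 × 2 = 4 states.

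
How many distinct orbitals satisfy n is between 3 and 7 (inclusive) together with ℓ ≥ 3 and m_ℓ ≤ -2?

30

Per-shell orbital counts meeting the constraint:
n=4 → 2; n=5 → 5; n=6 → 9; n=7 → 14.
Total orbitals: 2 + 5 + 9 + 14 = 30.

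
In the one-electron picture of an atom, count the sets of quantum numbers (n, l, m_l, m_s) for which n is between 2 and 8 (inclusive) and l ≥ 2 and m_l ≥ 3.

Per-shell orbital counts meeting the constraint:
n=4 → 1; n=5 → 3; n=6 → 6; n=7 → 10; n=8 → 15.
Orbitals: 1 + 3 + 6 + 10 + 15 = 35. Including both spin states (m_s = ±1/2) gives 2 × 35 = 70 states.

70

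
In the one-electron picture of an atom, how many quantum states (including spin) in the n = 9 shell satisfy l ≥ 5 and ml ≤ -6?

12

The n = 9 shell has l = 0 through 8; check each.
Orbitals with l ≥ 5 and ml ≤ -6, by l: l=6 → 1; l=7 → 2; l=8 → 3.
Orbitals: 1 + 2 + 3 = 6. Each orbital carries two spin states, so 6 × 2 = 12 states.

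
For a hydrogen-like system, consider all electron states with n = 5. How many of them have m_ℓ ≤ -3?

The (ℓ, m_ℓ) pairs meeting m_ℓ ≤ -3 give: ℓ=3 → 1; ℓ=4 → 2.
Orbitals: 1 + 2 = 3. Each orbital carries two spin states, so 3 × 2 = 6 states.

6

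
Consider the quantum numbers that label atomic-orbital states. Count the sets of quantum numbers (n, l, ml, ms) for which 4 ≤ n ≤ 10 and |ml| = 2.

140

For each n in the range, tally the orbitals obeying |ml| = 2:
n=4 → 4; n=5 → 6; n=6 → 8; n=7 → 10; n=8 → 12; n=9 → 14; n=10 → 16.
Orbitals: 4 + 6 + 8 + 10 + 12 + 14 + 16 = 70. Including both spin states (ms = ±1/2) gives 2 × 70 = 140 states.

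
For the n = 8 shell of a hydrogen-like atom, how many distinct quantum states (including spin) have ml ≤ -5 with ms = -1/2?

6

Per l-value: l=5 → 1; l=6 → 2; l=7 → 3.
Orbitals: 1 + 2 + 3 = 6. With ms fixed to a single value there is one state per orbital, giving 6 states.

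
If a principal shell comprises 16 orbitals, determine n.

n² = 16 ⇒ n = 4.

n = 4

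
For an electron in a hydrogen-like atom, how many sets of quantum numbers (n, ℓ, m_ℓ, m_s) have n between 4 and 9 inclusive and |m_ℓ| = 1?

For each n in the range, tally the orbitals obeying |m_ℓ| = 1:
n=4 → 6; n=5 → 8; n=6 → 10; n=7 → 12; n=8 → 14; n=9 → 16.
Orbitals: 6 + 8 + 10 + 12 + 14 + 16 = 66. Including both spin states (m_s = ±1/2) gives 2 × 66 = 132 states.

132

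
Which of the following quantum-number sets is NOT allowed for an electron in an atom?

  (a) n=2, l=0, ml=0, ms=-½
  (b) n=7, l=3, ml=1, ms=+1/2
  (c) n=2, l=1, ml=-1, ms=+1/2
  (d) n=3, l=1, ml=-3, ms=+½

(d) has |ml| = 3 > l = 1, violating −l ≤ ml ≤ l.
The remaining sets (a), (b), (c) satisfy all four rules.

(d)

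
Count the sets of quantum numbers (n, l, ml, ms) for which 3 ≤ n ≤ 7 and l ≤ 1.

Work shell by shell — for each n, count the (l, ml) pairs that satisfy l ≤ 1:
n=3 → 4; n=4 → 4; n=5 → 4; n=6 → 4; n=7 → 4.
Orbitals: 4 + 4 + 4 + 4 + 4 = 20. Including both spin states (ms = ±1/2) gives 2 × 20 = 40 states.

40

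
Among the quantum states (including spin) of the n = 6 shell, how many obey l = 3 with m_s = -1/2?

For n = 6, l ranges over 0 … 5.
Contributions: l=3 → 7.
Orbitals: 7. With m_s fixed to a single value there is one state per orbital, giving 7 states.

7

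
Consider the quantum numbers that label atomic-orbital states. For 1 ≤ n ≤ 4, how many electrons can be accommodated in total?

60

Total orbitals = 1² + 2² + 3² + 4² = 30. Doubling for spin gives 60 electrons.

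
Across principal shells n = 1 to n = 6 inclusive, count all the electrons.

182

Shell n has n² orbitals: 1²=1 + 2²=4 + 3²=9 + 4²=16 + 5²=25 + 6²=36 = 91 orbitals.
Two spin states per orbital: 2 × 91 = 182 electrons.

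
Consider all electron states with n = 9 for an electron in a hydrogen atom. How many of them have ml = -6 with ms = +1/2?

3

For n = 9, l ranges over 0 … 8.
The (l, ml) pairs meeting ml = -6 give: l=6 → 1; l=7 → 1; l=8 → 1.
Orbitals: 1 + 1 + 1 = 3. With ms fixed to a single value there is one state per orbital, giving 3 states.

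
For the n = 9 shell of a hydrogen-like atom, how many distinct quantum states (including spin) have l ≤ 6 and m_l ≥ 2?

30

The n = 9 shell has l = 0 through 8; check each.
Per l-value: l=2 → 1; l=3 → 2; l=4 → 3; l=5 → 4; l=6 → 5.
Orbitals: 1 + 2 + 3 + 4 + 5 = 15. Each orbital carries two spin states, so 15 × 2 = 30 states.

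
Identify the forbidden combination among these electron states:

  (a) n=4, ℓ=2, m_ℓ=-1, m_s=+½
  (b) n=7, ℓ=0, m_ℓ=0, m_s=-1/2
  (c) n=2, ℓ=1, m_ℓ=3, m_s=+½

(c) has |m_ℓ| = 3 > ℓ = 1, violating −ℓ ≤ m_ℓ ≤ ℓ.
The remaining sets (a), (b) satisfy all four rules.

(c)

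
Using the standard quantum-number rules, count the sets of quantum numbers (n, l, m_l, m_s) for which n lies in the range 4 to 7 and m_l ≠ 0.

208

Treat each shell separately and count matching orbitals:
n=4 → 12; n=5 → 20; n=6 → 30; n=7 → 42.
Orbitals: 12 + 20 + 30 + 42 = 104. Including both spin states (m_s = ±1/2) gives 2 × 104 = 208 states.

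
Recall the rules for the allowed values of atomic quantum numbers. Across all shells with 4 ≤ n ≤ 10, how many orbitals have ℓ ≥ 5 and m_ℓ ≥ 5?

For each n in the range, tally the orbitals obeying ℓ ≥ 5 and m_ℓ ≥ 5:
n=6 → 1; n=7 → 3; n=8 → 6; n=9 → 10; n=10 → 15.
Total orbitals: 1 + 3 + 6 + 10 + 15 = 35.

35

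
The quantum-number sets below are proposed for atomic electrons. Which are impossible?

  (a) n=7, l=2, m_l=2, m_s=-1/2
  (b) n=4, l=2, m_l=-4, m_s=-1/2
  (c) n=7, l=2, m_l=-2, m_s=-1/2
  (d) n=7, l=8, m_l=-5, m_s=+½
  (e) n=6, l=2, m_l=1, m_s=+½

(b) and (d)

(b) has |m_l| = 4 > l = 2, violating −l ≤ m_l ≤ l.
(d) has l = 8 ≥ n = 7, violating 0 ≤ l ≤ n−1.
The remaining sets (a), (c), (e) satisfy all four rules.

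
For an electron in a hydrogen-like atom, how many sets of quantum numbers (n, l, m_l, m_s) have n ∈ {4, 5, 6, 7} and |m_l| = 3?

40

Treat each shell separately and count matching orbitals:
n=4 → 2; n=5 → 4; n=6 → 6; n=7 → 8.
Orbitals: 2 + 4 + 6 + 8 = 20. Including both spin states (m_s = ±1/2) gives 2 × 20 = 40 states.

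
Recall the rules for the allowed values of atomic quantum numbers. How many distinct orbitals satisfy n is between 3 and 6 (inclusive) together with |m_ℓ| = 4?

6

Go shell by shell, enumerating (ℓ, m_ℓ) with |m_ℓ| = 4:
n=5 → 2; n=6 → 4.
Total orbitals: 2 + 4 = 6.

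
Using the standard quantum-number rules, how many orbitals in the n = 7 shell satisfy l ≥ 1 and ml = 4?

3

The (l, ml) pairs meeting l ≥ 1 and ml = 4 give: l=4 → 1; l=5 → 1; l=6 → 1.
Total orbitals: 1 + 1 + 1 = 3.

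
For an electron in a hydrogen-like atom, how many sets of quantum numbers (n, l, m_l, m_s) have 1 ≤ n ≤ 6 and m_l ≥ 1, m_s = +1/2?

35

Work shell by shell — for each n, count the (l, m_l) pairs that satisfy m_l ≥ 1:
n=2 → 1; n=3 → 3; n=4 → 6; n=5 → 10; n=6 → 15.
Orbitals: 1 + 3 + 6 + 10 + 15 = 35. With m_s fixed to +1/2 there is one state per orbital, so 35 states.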